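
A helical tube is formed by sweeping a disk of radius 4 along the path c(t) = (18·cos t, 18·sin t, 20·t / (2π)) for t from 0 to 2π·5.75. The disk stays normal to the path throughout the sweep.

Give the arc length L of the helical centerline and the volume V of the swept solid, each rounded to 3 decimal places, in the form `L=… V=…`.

2πR = 2π·18 = 113.097336
per-turn = √(113.097336² + 20²) = √(12791.0073 + 400) = √13191.0073 = 114.852111
L = 5.75 × 114.852111 = 660.399636
V = π·4² × L = 50.265482 × 660.399636 = 33195.306309

L=660.400 V=33195.306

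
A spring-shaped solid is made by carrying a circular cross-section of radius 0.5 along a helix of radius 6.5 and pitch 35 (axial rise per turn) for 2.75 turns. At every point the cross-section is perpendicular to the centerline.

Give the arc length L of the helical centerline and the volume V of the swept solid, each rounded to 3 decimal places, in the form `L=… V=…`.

2πR = 2π·6.5 = 40.840704
per-turn = √(40.840704² + 35²) = √(1667.9631 + 1225) = √2892.9631 = 53.786273
L = 2.75 × 53.786273 = 147.912250
V = π·0.5² × L = 0.785398 × 147.912250 = 116.170010

L=147.912 V=116.170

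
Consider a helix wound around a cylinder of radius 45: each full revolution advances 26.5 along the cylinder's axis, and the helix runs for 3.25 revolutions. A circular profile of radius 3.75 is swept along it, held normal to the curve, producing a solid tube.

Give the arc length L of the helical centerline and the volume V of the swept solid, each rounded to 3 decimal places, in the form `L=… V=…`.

2πR = 2π·45 = 282.743339
per-turn = √(282.743339² + 26.5²) = √(79943.7956 + 702.25) = √80646.0456 = 283.982474
L = 3.25 × 283.982474 = 922.943041
V = π·3.75² × L = 44.178647 × 922.943041 = 40774.374530

L=922.943 V=40774.375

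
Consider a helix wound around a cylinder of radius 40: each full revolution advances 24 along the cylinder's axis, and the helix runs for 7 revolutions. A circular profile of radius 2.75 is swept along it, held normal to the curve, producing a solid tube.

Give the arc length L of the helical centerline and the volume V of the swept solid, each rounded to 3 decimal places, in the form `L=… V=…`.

2πR = 2π·40 = 251.327412
per-turn = √(251.327412² + 24²) = √(63165.4682 + 576) = √63741.4682 = 252.470727
L = 7 × 252.470727 = 1767.295091
V = π·2.75² × L = 23.758294 × 1767.295091 = 41987.917149

L=1767.295 V=41987.917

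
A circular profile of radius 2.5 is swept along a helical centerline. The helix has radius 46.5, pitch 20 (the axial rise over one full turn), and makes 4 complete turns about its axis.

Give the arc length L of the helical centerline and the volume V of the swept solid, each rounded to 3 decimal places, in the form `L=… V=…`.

2πR = 2π·46.5 = 292.168117
per-turn = √(292.168117² + 20²) = √(85362.2085 + 400) = √85762.2085 = 292.851854
L = 4 × 292.851854 = 1171.407417
V = π·2.5² × L = 19.634954 × 1171.407417 = 23000.530838

L=1171.407 V=23000.531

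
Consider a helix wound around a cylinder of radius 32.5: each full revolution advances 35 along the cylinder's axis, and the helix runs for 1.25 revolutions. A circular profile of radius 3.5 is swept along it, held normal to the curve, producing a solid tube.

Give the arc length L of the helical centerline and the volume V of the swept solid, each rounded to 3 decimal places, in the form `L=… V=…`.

L=258.977 V=9966.587

2πR = 2π·32.5 = 204.203522
per-turn = √(204.203522² + 35²) = √(41699.0786 + 1225) = √42924.0786 = 207.181270
L = 1.25 × 207.181270 = 258.976587
V = π·3.5² × L = 38.484510 × 258.976587 = 9966.587068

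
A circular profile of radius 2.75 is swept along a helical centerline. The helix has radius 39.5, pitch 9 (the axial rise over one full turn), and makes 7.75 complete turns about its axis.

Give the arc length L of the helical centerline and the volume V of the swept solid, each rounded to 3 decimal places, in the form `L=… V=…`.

2πR = 2π·39.5 = 248.185820
per-turn = √(248.185820² + 9²) = √(61596.2011 + 81) = √61677.2011 = 248.348950
L = 7.75 × 248.348950 = 1924.704364
V = π·2.75² × L = 23.758294 × 1924.704364 = 45727.692997

L=1924.704 V=45727.693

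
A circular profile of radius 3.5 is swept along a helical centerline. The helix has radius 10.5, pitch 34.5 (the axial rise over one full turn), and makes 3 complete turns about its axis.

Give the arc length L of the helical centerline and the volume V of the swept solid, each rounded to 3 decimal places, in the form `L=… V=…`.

L=223.349 V=8595.471

2πR = 2π·10.5 = 65.973446
per-turn = √(65.973446² + 34.5²) = √(4352.4955 + 1190.25) = √5542.7455 = 74.449617
L = 3 × 74.449617 = 223.348852
V = π·3.5² × L = 38.484510 × 223.348852 = 8595.471145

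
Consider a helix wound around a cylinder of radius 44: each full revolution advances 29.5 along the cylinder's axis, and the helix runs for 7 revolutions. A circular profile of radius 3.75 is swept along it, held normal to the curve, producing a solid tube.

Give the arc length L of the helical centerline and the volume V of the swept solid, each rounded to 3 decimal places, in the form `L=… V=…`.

L=1946.207 V=85980.805

2πR = 2π·44 = 276.460154
per-turn = √(276.460154² + 29.5²) = √(76430.2165 + 870.25) = √77300.4665 = 278.029614
L = 7 × 278.029614 = 1946.207301
V = π·3.75² × L = 44.178647 × 1946.207301 = 85980.804729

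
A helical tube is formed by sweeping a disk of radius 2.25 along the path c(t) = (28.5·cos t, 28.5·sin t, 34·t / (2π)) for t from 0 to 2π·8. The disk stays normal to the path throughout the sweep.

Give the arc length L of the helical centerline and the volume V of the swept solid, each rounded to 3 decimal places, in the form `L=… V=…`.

2πR = 2π·28.5 = 179.070781
per-turn = √(179.070781² + 34²) = √(32066.3447 + 1156) = √33222.3447 = 182.269978
L = 8 × 182.269978 = 1458.159820
V = π·2.25² × L = 15.904313 × 1458.159820 = 23191.029903

L=1458.160 V=23191.030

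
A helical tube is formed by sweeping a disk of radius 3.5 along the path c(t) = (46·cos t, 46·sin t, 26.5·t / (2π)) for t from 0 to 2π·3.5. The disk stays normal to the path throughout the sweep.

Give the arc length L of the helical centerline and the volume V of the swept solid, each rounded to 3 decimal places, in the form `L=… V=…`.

L=1015.836 V=39093.948

2πR = 2π·46 = 289.026524
per-turn = √(289.026524² + 26.5²) = √(83536.3317 + 702.25) = √84238.5817 = 290.238836
L = 3.5 × 290.238836 = 1015.835924
V = π·3.5² × L = 38.484510 × 1015.835924 = 39093.947796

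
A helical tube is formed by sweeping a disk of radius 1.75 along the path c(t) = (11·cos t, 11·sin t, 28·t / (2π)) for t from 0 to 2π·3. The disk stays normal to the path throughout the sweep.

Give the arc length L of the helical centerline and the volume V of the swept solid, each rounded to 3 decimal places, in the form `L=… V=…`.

L=223.714 V=2152.382

2πR = 2π·11 = 69.115038
per-turn = √(69.115038² + 28²) = √(4776.8885 + 784) = √5560.8885 = 74.571365
L = 3 × 74.571365 = 223.714096
V = π·1.75² × L = 9.621128 × 223.714096 = 2152.381842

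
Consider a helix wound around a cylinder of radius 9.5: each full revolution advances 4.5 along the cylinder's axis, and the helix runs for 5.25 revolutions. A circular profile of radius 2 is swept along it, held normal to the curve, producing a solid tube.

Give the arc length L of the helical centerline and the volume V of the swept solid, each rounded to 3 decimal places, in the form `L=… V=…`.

2πR = 2π·9.5 = 59.690260
per-turn = √(59.690260² + 4.5²) = √(3562.9272 + 20.25) = √3583.1772 = 59.859646
L = 5.25 × 59.859646 = 314.263140
V = π·2² × L = 12.566371 × 314.263140 = 3949.147090

L=314.263 V=3949.147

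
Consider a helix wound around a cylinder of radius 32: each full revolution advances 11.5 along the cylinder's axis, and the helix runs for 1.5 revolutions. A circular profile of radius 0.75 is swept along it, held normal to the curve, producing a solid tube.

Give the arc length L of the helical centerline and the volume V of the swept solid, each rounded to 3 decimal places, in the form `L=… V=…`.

2πR = 2π·32 = 201.061930
per-turn = √(201.061930² + 11.5²) = √(40425.8996 + 132.25) = √40558.1496 = 201.390540
L = 1.5 × 201.390540 = 302.085810
V = π·0.75² × L = 1.767146 × 302.085810 = 533.829691

L=302.086 V=533.830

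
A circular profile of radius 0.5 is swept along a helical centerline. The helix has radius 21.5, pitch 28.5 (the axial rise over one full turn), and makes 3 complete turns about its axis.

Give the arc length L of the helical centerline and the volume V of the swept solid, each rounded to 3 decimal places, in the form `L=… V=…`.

2πR = 2π·21.5 = 135.088484
per-turn = √(135.088484² + 28.5²) = √(18248.8985 + 812.25) = √19061.1485 = 138.062118
L = 3 × 138.062118 = 414.186355
V = π·0.5² × L = 0.785398 × 414.186355 = 325.301203

L=414.186 V=325.301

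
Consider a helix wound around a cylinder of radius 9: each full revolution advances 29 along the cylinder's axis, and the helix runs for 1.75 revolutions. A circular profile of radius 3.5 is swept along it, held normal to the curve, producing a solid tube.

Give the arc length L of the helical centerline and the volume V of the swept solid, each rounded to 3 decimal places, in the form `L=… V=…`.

L=111.215 V=4280.038

2πR = 2π·9 = 56.548668
per-turn = √(56.548668² + 29²) = √(3197.7518 + 841) = √4038.7518 = 63.551175
L = 1.75 × 63.551175 = 111.214556
V = π·3.5² × L = 38.484510 × 111.214556 = 4280.037693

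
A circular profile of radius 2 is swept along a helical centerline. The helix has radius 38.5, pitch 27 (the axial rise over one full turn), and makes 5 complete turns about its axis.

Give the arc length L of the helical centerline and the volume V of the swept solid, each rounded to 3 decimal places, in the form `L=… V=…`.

2πR = 2π·38.5 = 241.902634
per-turn = √(241.902634² + 27²) = √(58516.8845 + 729) = √59245.8845 = 243.404775
L = 5 × 243.404775 = 1217.023875
V = π·2² × L = 12.566371 × 1217.023875 = 15293.573060

L=1217.024 V=15293.573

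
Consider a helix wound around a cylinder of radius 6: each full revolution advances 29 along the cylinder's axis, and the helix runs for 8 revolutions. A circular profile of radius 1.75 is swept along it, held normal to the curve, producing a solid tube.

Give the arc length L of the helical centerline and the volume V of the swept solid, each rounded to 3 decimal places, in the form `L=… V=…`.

2πR = 2π·6 = 37.699112
per-turn = √(37.699112² + 29²) = √(1421.2230 + 841) = √2262.2230 = 47.562832
L = 8 × 47.562832 = 380.502660
V = π·1.75² × L = 9.621128 × 380.502660 = 3660.864605

L=380.503 V=3660.865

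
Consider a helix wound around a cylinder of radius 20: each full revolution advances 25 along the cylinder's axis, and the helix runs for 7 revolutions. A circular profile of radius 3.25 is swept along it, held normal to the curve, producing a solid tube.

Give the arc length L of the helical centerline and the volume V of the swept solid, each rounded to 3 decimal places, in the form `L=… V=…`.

L=896.885 V=29761.387

2πR = 2π·20 = 125.663706
per-turn = √(125.663706² + 25²) = √(15791.3670 + 625) = √16416.3670 = 128.126371
L = 7 × 128.126371 = 896.884600
V = π·3.25² × L = 33.183072 × 896.884600 = 29761.386607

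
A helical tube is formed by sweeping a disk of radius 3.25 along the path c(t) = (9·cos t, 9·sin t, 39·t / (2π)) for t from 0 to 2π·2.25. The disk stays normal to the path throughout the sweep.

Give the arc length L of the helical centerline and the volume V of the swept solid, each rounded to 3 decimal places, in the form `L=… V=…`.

L=154.560 V=5128.764

2πR = 2π·9 = 56.548668
per-turn = √(56.548668² + 39²) = √(3197.7518 + 1521) = √4718.7518 = 68.693172
L = 2.25 × 68.693172 = 154.559636
V = π·3.25² × L = 33.183072 × 154.559636 = 5128.763596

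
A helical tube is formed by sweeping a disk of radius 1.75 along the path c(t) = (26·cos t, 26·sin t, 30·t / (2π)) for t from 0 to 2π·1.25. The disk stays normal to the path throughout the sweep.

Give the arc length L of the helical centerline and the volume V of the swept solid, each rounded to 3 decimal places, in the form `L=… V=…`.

L=207.618 V=1997.521

2πR = 2π·26 = 163.362818
per-turn = √(163.362818² + 30²) = √(26687.4103 + 900) = √27587.4103 = 166.094582
L = 1.25 × 166.094582 = 207.618228
V = π·1.75² × L = 9.621128 × 207.618228 = 1997.521443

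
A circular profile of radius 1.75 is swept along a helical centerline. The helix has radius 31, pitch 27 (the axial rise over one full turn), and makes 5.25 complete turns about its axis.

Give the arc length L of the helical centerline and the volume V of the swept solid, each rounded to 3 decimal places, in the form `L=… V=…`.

2πR = 2π·31 = 194.778745
per-turn = √(194.778745² + 27²) = √(37938.7593 + 729) = √38667.7593 = 196.641194
L = 5.25 × 196.641194 = 1032.366270
V = π·1.75² × L = 9.621128 × 1032.366270 = 9932.527516

L=1032.366 V=9932.528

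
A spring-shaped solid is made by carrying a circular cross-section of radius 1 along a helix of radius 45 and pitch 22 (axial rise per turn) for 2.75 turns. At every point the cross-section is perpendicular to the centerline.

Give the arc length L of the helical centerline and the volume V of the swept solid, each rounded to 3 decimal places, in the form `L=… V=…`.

2πR = 2π·45 = 282.743339
per-turn = √(282.743339² + 22²) = √(79943.7956 + 484) = √80427.7956 = 283.597947
L = 2.75 × 283.597947 = 779.894355
V = π·1² × L = 3.141593 × 779.894355 = 2450.110376

L=779.894 V=2450.110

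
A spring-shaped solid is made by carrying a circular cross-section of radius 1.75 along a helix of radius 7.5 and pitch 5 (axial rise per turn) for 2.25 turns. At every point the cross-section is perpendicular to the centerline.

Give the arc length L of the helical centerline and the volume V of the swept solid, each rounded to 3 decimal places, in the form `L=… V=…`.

L=106.624 V=1025.842

2πR = 2π·7.5 = 47.123890
per-turn = √(47.123890² + 5²) = √(2220.6610 + 25) = √2245.6610 = 47.388406
L = 2.25 × 47.388406 = 106.623913
V = π·1.75² × L = 9.621128 × 106.623913 = 1025.842259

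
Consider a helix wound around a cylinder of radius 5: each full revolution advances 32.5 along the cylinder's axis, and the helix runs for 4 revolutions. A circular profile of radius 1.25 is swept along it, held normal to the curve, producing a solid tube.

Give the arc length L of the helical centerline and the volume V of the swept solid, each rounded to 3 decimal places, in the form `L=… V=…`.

2πR = 2π·5 = 31.415927
per-turn = √(31.415927² + 32.5²) = √(986.9604 + 1056.25) = √2043.2104 = 45.201885
L = 4 × 45.201885 = 180.807541
V = π·1.25² × L = 4.908739 × 180.807541 = 887.536944

L=180.808 V=887.537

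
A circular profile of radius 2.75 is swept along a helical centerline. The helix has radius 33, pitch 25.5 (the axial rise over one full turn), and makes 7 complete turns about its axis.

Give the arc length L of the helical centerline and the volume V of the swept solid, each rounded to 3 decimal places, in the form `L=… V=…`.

L=1462.351 V=34742.963

2πR = 2π·33 = 207.345115
per-turn = √(207.345115² + 25.5²) = √(42991.9968 + 650.25) = √43642.2468 = 208.907268
L = 7 × 208.907268 = 1462.350878
V = π·2.75² × L = 23.758294 × 1462.350878 = 34742.962750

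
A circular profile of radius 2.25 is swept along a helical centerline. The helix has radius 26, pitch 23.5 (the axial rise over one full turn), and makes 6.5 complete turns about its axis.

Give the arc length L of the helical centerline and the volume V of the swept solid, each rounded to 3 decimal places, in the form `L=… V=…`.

L=1072.789 V=17061.967

2πR = 2π·26 = 163.362818
per-turn = √(163.362818² + 23.5²) = √(26687.4103 + 552.25) = √27239.6603 = 165.044419
L = 6.5 × 165.044419 = 1072.788725
V = π·2.25² × L = 15.904313 × 1072.788725 = 17061.967454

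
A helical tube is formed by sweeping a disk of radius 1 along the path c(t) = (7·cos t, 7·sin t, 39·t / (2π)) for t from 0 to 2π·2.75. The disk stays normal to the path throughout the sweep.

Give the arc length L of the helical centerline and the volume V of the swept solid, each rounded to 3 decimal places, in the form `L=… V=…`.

2πR = 2π·7 = 43.982297
per-turn = √(43.982297² + 39²) = √(1934.4425 + 1521) = √3455.4425 = 58.783012
L = 2.75 × 58.783012 = 161.653282
V = π·1² × L = 3.141593 × 161.653282 = 507.848764

L=161.653 V=507.849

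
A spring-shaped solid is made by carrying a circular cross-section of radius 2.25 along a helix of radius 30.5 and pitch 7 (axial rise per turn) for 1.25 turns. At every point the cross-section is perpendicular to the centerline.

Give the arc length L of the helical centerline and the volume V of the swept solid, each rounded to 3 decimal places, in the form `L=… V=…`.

2πR = 2π·30.5 = 191.637152
per-turn = √(191.637152² + 7²) = √(36724.7980 + 49) = √36773.7980 = 191.764955
L = 1.25 × 191.764955 = 239.706194
V = π·2.25² × L = 15.904313 × 239.706194 = 3812.362288

L=239.706 V=3812.362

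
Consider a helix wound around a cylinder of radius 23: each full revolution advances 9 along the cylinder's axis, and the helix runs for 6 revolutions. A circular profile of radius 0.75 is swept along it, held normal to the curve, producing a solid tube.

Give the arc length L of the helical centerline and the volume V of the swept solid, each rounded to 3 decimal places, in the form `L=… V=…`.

L=868.759 V=1535.225

2πR = 2π·23 = 144.513262
per-turn = √(144.513262² + 9²) = √(20884.0829 + 81) = √20965.0829 = 144.793242
L = 6 × 144.793242 = 868.759452
V = π·0.75² × L = 1.767146 × 868.759452 = 1535.224675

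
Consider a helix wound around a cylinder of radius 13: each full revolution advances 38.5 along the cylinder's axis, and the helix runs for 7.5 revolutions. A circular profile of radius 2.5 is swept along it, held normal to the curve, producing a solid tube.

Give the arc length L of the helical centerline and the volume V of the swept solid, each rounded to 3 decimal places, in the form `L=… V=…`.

L=677.251 V=13297.783

2πR = 2π·13 = 81.681409
per-turn = √(81.681409² + 38.5²) = √(6671.8526 + 1482.25) = √8154.1026 = 90.300070
L = 7.5 × 90.300070 = 677.250522
V = π·2.5² × L = 19.634954 × 677.250522 = 13297.782908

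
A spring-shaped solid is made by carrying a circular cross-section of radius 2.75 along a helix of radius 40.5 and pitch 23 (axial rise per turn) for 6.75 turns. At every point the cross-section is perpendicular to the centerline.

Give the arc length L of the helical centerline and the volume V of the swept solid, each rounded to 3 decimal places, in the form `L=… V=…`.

L=1724.668 V=40975.160

2πR = 2π·40.5 = 254.469005
per-turn = √(254.469005² + 23²) = √(64754.4745 + 529) = √65283.4745 = 255.506310
L = 6.75 × 255.506310 = 1724.667593
V = π·2.75² × L = 23.758294 × 1724.667593 = 40975.160487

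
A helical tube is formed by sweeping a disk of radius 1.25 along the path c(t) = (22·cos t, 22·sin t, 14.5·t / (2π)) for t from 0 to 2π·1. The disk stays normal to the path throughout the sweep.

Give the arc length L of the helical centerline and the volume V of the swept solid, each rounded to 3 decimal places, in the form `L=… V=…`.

L=138.989 V=682.258

2πR = 2π·22 = 138.230077
per-turn = √(138.230077² + 14.5²) = √(19107.5541 + 210.25) = √19317.8041 = 138.988504
L = 1 × 138.988504 = 138.988504
V = π·1.25² × L = 4.908739 × 138.988504 = 682.258221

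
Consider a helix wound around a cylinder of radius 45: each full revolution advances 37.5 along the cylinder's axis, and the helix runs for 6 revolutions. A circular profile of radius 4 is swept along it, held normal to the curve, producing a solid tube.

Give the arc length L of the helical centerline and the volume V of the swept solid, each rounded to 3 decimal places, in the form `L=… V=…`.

L=1711.316 V=86020.113

2πR = 2π·45 = 282.743339
per-turn = √(282.743339² + 37.5²) = √(79943.7956 + 1406.25) = √81350.0456 = 285.219294
L = 6 × 285.219294 = 1711.315764
V = π·4² × L = 50.265482 × 1711.315764 = 86020.112503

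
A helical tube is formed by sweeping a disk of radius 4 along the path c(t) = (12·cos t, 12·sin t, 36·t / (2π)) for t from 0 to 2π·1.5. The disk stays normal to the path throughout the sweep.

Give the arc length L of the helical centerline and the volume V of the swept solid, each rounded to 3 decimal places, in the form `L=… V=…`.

2πR = 2π·12 = 75.398224
per-turn = √(75.398224² + 36²) = √(5684.8921 + 1296) = √6980.8921 = 83.551733
L = 1.5 × 83.551733 = 125.327600
V = π·4² × L = 50.265482 × 125.327600 = 6299.652276

L=125.328 V=6299.652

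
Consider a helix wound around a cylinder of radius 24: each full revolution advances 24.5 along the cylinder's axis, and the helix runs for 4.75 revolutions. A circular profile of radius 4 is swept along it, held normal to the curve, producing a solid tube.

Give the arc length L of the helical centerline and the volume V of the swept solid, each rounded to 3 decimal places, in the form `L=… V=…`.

L=725.675 V=36476.420

2πR = 2π·24 = 150.796447
per-turn = √(150.796447² + 24.5²) = √(22739.5685 + 600.25) = √23339.8185 = 152.773750
L = 4.75 × 152.773750 = 725.675310
V = π·4² × L = 50.265482 × 725.675310 = 36476.419574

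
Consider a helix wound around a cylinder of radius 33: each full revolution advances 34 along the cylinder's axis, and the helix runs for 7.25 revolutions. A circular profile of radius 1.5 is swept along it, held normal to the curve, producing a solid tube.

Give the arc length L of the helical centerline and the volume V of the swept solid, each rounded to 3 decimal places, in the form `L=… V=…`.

2πR = 2π·33 = 207.345115
per-turn = √(207.345115² + 34²) = √(42991.9968 + 1156) = √44147.9968 = 210.114247
L = 7.25 × 210.114247 = 1523.328290
V = π·1.5² × L = 7.068583 × 1523.328290 = 10767.773174

L=1523.328 V=10767.773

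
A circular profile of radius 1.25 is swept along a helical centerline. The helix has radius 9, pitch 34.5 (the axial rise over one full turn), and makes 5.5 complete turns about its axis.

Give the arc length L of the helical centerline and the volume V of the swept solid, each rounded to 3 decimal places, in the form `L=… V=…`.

2πR = 2π·9 = 56.548668
per-turn = √(56.548668² + 34.5²) = √(3197.7518 + 1190.25) = √4388.0018 = 66.241994
L = 5.5 × 66.241994 = 364.330969
V = π·1.25² × L = 4.908739 × 364.330969 = 1788.405464

L=364.331 V=1788.405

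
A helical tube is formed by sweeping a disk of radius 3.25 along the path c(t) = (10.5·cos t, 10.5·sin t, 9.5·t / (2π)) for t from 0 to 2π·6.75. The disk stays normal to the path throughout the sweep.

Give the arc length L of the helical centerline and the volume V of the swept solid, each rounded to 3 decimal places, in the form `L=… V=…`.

2πR = 2π·10.5 = 65.973446
per-turn = √(65.973446² + 9.5²) = √(4352.4955 + 90.25) = √4442.7455 = 66.653924
L = 6.75 × 66.653924 = 449.913985
V = π·3.25² × L = 33.183072 × 449.913985 = 14929.528333

L=449.914 V=14929.528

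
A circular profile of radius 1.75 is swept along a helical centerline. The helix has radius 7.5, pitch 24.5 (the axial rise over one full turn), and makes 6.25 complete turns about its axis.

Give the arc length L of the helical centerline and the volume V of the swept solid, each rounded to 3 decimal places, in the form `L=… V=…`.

2πR = 2π·7.5 = 47.123890
per-turn = √(47.123890² + 24.5²) = √(2220.6610 + 600.25) = √2820.9110 = 53.112249
L = 6.25 × 53.112249 = 331.951556
V = π·1.75² × L = 9.621128 × 331.951556 = 3193.748245

L=331.952 V=3193.748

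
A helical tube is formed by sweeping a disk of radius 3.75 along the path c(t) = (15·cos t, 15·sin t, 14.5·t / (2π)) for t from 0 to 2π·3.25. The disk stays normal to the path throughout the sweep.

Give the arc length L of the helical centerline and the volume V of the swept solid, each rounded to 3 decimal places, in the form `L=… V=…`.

L=309.909 V=13691.368

2πR = 2π·15 = 94.247780
per-turn = √(94.247780² + 14.5²) = √(8882.6440 + 210.25) = √9092.8940 = 95.356667
L = 3.25 × 95.356667 = 309.909168
V = π·3.75² × L = 44.178647 × 309.909168 = 13691.367643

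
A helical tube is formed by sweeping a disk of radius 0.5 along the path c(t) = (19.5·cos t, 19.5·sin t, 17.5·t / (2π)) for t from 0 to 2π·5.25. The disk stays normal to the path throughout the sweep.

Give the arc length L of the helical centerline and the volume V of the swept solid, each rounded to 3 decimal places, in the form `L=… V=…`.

2πR = 2π·19.5 = 122.522113
per-turn = √(122.522113² + 17.5²) = √(15011.6683 + 306.25) = √15317.9183 = 123.765578
L = 5.25 × 123.765578 = 649.769284
V = π·0.5² × L = 0.785398 × 649.769284 = 510.327603

L=649.769 V=510.328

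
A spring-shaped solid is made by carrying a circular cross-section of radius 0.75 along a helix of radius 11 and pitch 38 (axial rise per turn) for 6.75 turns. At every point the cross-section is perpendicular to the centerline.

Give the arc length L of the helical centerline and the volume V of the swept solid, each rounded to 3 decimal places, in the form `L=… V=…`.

L=532.390 V=940.811

2πR = 2π·11 = 69.115038
per-turn = √(69.115038² + 38²) = √(4776.8885 + 1444) = √6220.8885 = 78.872610
L = 6.75 × 78.872610 = 532.390114
V = π·0.75² × L = 1.767146 × 532.390114 = 940.810990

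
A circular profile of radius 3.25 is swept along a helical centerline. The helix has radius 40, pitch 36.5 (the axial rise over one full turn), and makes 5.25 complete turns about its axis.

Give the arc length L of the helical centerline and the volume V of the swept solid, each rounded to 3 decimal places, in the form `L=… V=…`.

L=1333.311 V=44243.357

2πR = 2π·40 = 251.327412
per-turn = √(251.327412² + 36.5²) = √(63165.4682 + 1332.25) = √64497.7182 = 253.964010
L = 5.25 × 253.964010 = 1333.311050
V = π·3.25² × L = 33.183072 × 1333.311050 = 44243.357120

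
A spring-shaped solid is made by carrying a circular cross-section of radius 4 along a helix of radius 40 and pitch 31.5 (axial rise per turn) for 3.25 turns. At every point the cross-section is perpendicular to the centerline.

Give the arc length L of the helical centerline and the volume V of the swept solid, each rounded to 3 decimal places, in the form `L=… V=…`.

2πR = 2π·40 = 251.327412
per-turn = √(251.327412² + 31.5²) = √(63165.4682 + 992.25) = √64157.7182 = 253.293739
L = 3.25 × 253.293739 = 823.204651
V = π·4² × L = 50.265482 × 823.204651 = 41378.778965

L=823.205 V=41378.779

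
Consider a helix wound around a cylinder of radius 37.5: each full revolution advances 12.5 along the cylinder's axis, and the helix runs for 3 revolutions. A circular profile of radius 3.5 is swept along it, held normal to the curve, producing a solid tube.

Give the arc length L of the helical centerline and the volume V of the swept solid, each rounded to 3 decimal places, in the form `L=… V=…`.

2πR = 2π·37.5 = 235.619449
per-turn = √(235.619449² + 12.5²) = √(55516.5248 + 156.25) = √55672.7748 = 235.950789
L = 3 × 235.950789 = 707.852367
V = π·3.5² × L = 38.484510 × 707.852367 = 27241.351483

L=707.852 V=27241.351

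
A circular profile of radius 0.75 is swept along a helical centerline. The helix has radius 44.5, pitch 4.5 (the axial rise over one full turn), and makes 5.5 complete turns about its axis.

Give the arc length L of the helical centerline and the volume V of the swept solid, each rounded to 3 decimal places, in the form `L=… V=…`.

L=1538.009 V=2717.886

2πR = 2π·44.5 = 279.601746
per-turn = √(279.601746² + 4.5²) = √(78177.1365 + 20.25) = √78197.3865 = 279.637956
L = 5.5 × 279.637956 = 1538.008758
V = π·0.75² × L = 1.767146 × 1538.008758 = 2717.885822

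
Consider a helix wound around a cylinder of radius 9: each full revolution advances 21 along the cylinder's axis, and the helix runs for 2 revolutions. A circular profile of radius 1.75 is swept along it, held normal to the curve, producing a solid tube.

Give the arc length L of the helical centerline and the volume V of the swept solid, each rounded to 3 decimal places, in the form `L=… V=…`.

L=120.644 V=1160.733

2πR = 2π·9 = 56.548668
per-turn = √(56.548668² + 21²) = √(3197.7518 + 441) = √3638.7518 = 60.322067
L = 2 × 60.322067 = 120.644135
V = π·1.75² × L = 9.621128 × 120.644135 = 1160.732605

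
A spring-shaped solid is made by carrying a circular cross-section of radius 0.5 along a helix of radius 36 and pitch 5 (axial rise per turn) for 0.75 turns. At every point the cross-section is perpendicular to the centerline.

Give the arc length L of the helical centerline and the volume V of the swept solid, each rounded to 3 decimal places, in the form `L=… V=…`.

L=169.687 V=133.272

2πR = 2π·36 = 226.194671
per-turn = √(226.194671² + 5²) = √(51164.0292 + 25) = √51189.0292 = 226.249926
L = 0.75 × 226.249926 = 169.687445
V = π·0.5² × L = 0.785398 × 169.687445 = 133.272208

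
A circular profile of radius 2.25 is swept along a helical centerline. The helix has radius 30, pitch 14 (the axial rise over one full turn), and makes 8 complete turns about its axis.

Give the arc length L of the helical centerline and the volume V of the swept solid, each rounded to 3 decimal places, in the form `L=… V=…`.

2πR = 2π·30 = 188.495559
per-turn = √(188.495559² + 14²) = √(35530.5758 + 196) = √35726.5758 = 189.014750
L = 8 × 189.014750 = 1512.118003
V = π·2.25² × L = 15.904313 × 1512.118003 = 24049.197718

L=1512.118 V=24049.198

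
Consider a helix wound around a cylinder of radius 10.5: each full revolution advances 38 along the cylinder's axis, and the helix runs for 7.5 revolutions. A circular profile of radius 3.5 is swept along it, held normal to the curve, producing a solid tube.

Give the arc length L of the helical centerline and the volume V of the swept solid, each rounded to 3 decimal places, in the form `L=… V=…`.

2πR = 2π·10.5 = 65.973446
per-turn = √(65.973446² + 38²) = √(4352.4955 + 1444) = √5796.4955 = 76.134720
L = 7.5 × 76.134720 = 571.010398
V = π·3.5² × L = 38.484510 × 571.010398 = 21975.055360

L=571.010 V=21975.055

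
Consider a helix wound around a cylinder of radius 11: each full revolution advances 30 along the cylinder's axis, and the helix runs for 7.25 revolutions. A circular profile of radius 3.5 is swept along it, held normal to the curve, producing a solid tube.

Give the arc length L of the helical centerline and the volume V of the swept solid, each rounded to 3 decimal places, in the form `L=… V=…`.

L=546.252 V=21022.248

2πR = 2π·11 = 69.115038
per-turn = √(69.115038² + 30²) = √(4776.8885 + 900) = √5676.8885 = 75.345129
L = 7.25 × 75.345129 = 546.252188
V = π·3.5² × L = 38.484510 × 546.252188 = 21022.247812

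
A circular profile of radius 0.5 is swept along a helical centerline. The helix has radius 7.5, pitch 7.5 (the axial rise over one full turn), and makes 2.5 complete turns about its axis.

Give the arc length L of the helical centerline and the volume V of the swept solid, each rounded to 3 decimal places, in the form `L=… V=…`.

2πR = 2π·7.5 = 47.123890
per-turn = √(47.123890² + 7.5²) = √(2220.6610 + 56.25) = √2276.9110 = 47.716988
L = 2.5 × 47.716988 = 119.292471
V = π·0.5² × L = 0.785398 × 119.292471 = 93.692088

L=119.292 V=93.692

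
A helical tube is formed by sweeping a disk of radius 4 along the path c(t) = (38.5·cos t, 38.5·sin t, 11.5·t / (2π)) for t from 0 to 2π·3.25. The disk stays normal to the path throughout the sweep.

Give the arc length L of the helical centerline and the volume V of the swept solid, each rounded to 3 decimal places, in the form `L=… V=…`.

L=787.071 V=39562.527

2πR = 2π·38.5 = 241.902634
per-turn = √(241.902634² + 11.5²) = √(58516.8845 + 132.25) = √58649.1345 = 242.175834
L = 3.25 × 242.175834 = 787.071460
V = π·4² × L = 50.265482 × 787.071460 = 39562.526664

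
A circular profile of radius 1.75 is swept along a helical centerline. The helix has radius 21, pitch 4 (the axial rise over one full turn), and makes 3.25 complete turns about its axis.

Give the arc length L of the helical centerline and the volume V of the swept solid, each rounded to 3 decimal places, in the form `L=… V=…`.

L=429.024 V=4127.698

2πR = 2π·21 = 131.946891
per-turn = √(131.946891² + 4²) = √(17409.9822 + 16) = √17425.9822 = 132.007508
L = 3.25 × 132.007508 = 429.024401
V = π·1.75² × L = 9.621128 × 429.024401 = 4127.698463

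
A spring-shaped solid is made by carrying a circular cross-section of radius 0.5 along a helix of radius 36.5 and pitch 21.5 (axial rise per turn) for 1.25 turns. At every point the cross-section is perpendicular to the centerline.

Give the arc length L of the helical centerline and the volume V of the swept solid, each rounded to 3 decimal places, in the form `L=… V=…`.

2πR = 2π·36.5 = 229.336264
per-turn = √(229.336264² + 21.5²) = √(52595.1219 + 462.25) = √53057.3719 = 230.341859
L = 1.25 × 230.341859 = 287.927323
V = π·0.5² × L = 0.785398 × 287.927323 = 226.137591

L=287.927 V=226.138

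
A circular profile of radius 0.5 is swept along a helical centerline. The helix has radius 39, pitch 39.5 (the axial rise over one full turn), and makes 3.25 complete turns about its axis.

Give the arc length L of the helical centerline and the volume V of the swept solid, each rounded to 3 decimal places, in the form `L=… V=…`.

2πR = 2π·39 = 245.044227
per-turn = √(245.044227² + 39.5²) = √(60046.6732 + 1560.25) = √61606.9232 = 248.207420
L = 3.25 × 248.207420 = 806.674114
V = π·0.5² × L = 0.785398 × 806.674114 = 633.560368

L=806.674 V=633.560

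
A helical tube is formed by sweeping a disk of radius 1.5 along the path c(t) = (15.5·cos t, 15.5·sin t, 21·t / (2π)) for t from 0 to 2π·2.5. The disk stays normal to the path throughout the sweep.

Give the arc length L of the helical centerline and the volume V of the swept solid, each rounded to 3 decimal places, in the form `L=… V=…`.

2πR = 2π·15.5 = 97.389372
per-turn = √(97.389372² + 21²) = √(9484.6898 + 441) = √9925.6898 = 99.627756
L = 2.5 × 99.627756 = 249.069391
V = π·1.5² × L = 7.068583 × 249.069391 = 1760.567779

L=249.069 V=1760.568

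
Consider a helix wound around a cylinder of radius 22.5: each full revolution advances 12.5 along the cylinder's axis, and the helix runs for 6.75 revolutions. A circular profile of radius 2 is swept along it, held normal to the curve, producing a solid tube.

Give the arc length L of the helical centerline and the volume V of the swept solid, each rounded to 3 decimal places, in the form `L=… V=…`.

L=957.982 V=12038.353

2πR = 2π·22.5 = 141.371669
per-turn = √(141.371669² + 12.5²) = √(19985.9489 + 156.25) = √20142.1989 = 141.923215
L = 6.75 × 141.923215 = 957.981700
V = π·2² × L = 12.566371 × 957.981700 = 12038.353087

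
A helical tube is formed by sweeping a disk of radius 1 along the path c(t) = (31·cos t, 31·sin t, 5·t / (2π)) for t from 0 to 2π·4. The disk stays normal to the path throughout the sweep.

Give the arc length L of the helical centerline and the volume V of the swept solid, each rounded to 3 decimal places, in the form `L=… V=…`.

2πR = 2π·31 = 194.778745
per-turn = √(194.778745² + 5²) = √(37938.7593 + 25) = √37963.7593 = 194.842909
L = 4 × 194.842909 = 779.371637
V = π·1² × L = 3.141593 × 779.371637 = 2448.468210

L=779.372 V=2448.468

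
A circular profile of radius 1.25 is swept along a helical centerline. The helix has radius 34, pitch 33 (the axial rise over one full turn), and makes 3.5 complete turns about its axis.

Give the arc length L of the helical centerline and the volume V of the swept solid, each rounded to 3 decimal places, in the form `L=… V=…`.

L=756.567 V=3713.791

2πR = 2π·34 = 213.628300
per-turn = √(213.628300² + 33²) = √(45637.0508 + 1089) = √46726.0508 = 216.162094
L = 3.5 × 216.162094 = 756.567328
V = π·1.25² × L = 4.908739 × 756.567328 = 3713.791187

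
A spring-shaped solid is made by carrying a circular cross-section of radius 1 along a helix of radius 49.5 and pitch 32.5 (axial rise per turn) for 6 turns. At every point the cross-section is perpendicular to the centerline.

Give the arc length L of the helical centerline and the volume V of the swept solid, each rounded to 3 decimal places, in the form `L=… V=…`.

2πR = 2π·49.5 = 311.017673
per-turn = √(311.017673² + 32.5²) = √(96731.9927 + 1056.25) = √97788.2427 = 312.711117
L = 6 × 312.711117 = 1876.266702
V = π·1² × L = 3.141593 × 1876.266702 = 5894.465688

L=1876.267 V=5894.466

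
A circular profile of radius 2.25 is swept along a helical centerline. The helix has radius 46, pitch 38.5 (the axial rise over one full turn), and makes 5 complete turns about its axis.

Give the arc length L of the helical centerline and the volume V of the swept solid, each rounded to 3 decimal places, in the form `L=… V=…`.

L=1457.897 V=23186.855

2πR = 2π·46 = 289.026524
per-turn = √(289.026524² + 38.5²) = √(83536.3317 + 1482.25) = √85018.5817 = 291.579460
L = 5 × 291.579460 = 1457.897301
V = π·2.25² × L = 15.904313 × 1457.897301 = 23186.854724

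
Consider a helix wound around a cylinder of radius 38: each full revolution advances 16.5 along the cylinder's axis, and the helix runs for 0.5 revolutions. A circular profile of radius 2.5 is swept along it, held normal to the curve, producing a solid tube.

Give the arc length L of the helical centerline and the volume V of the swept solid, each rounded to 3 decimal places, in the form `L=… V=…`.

2πR = 2π·38 = 238.761042
per-turn = √(238.761042² + 16.5²) = √(57006.8350 + 272.25) = √57279.0850 = 239.330493
L = 0.5 × 239.330493 = 119.665247
V = π·2.5² × L = 19.634954 × 119.665247 = 2349.621623

L=119.665 V=2349.622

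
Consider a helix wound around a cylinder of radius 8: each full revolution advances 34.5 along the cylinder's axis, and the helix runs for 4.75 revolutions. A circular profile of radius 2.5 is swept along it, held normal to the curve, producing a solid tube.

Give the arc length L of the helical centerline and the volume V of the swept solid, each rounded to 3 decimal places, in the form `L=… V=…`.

L=289.589 V=5686.069

2πR = 2π·8 = 50.265482
per-turn = √(50.265482² + 34.5²) = √(2526.6187 + 1190.25) = √3716.8687 = 60.966128
L = 4.75 × 60.966128 = 289.589107
V = π·2.5² × L = 19.634954 × 289.589107 = 5686.068811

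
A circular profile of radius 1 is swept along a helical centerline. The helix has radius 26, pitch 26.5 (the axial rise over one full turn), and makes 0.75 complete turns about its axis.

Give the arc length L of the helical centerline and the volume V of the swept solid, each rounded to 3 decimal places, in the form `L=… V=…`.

L=124.124 V=389.946

2πR = 2π·26 = 163.362818
per-turn = √(163.362818² + 26.5²) = √(26687.4103 + 702.25) = √27389.6603 = 165.498218
L = 0.75 × 165.498218 = 124.123664
V = π·1² × L = 3.141593 × 124.123664 = 389.945990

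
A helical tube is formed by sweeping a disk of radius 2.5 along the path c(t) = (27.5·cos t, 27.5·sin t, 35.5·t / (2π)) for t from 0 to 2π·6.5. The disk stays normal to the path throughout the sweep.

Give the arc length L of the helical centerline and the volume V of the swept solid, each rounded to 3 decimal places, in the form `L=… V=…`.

2πR = 2π·27.5 = 172.787596
per-turn = √(172.787596² + 35.5²) = √(29855.5533 + 1260.25) = √31115.8033 = 176.396721
L = 6.5 × 176.396721 = 1146.578689
V = π·2.5² × L = 19.634954 × 1146.578689 = 22513.019913

L=1146.579 V=22513.020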